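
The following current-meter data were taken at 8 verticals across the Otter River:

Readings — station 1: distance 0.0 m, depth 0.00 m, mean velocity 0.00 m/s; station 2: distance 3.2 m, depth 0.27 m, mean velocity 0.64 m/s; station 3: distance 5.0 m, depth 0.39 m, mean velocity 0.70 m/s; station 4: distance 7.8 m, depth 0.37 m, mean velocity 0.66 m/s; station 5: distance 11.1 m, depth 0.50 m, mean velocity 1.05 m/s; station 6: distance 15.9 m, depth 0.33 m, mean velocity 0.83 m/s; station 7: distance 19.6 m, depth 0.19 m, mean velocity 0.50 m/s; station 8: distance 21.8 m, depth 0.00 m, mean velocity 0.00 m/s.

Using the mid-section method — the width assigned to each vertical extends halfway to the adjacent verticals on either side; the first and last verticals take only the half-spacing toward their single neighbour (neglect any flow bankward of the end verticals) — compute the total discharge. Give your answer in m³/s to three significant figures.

5.38 m³/s

w_2 = (5.0 − 0.0)/2 = 2.5 m; q_2 = 0.64 × 0.27 × 2.5 = 0.4320 m³/s
w_3 = (7.8 − 3.2)/2 = 2.3 m; q_3 = 0.70 × 0.39 × 2.3 = 0.6279 m³/s
w_4 = (11.1 − 5.0)/2 = 3.05 m; q_4 = 0.66 × 0.37 × 3.05 = 0.7448 m³/s
w_5 = (15.9 − 7.8)/2 = 4.05 m; q_5 = 1.05 × 0.50 × 4.05 = 2.126 m³/s
w_6 = (19.6 − 11.1)/2 = 4.25 m; q_6 = 0.83 × 0.33 × 4.25 = 1.164 m³/s
w_7 = (21.8 − 15.9)/2 = 2.95 m; q_7 = 0.50 × 0.19 × 2.95 = 0.2803 m³/s
Stations 1, 8 contribute zero (depth or velocity is 0).
Q = Σ qᵢ = 5.375 m³/s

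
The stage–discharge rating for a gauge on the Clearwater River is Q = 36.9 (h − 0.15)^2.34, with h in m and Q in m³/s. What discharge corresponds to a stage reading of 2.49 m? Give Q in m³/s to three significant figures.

270 m³/s

Q = 36.9 × (2.49 − 0.15)^2.34 = 36.9 × 2.34^2.34 = 269.8 m³/s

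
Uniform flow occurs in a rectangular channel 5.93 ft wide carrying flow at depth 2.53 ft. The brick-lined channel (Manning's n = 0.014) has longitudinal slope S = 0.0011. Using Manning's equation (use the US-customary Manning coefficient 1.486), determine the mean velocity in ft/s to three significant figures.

A = b·y = 5.93 × 2.53 = 15.00 ft²
P = b + 2y = 5.93 + 2×2.53 = 10.99 ft
R = A/P = 15.00/10.99 = 1.365 ft
Q = (1.486/n)·A·R^(2/3)·S^(1/2) = (1.486/0.014) × 15.00 × 1.365^(2/3) × 0.0011^(1/2) = 65.00 ft³/s
V = Q/A = 65.00/15.00 = 4.332 ft/s

4.33 ft/s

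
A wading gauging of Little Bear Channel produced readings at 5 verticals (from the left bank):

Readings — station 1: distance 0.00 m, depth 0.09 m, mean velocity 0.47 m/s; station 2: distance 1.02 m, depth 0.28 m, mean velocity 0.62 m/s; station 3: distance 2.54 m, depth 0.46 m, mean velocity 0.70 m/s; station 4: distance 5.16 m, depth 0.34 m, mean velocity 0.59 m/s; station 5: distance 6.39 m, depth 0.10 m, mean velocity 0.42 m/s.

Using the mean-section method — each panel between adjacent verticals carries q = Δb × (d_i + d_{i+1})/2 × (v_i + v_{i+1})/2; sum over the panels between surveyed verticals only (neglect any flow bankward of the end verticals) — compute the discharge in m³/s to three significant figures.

Panel 1-2: Δb = 1.02 m, d̄ = (0.09+0.28)/2 = 0.185, v̄ = (0.47+0.62)/2 = 0.545 → q = 1.02×0.185×0.545 = 0.1028 m³/s
Panel 2-3: Δb = 1.52 m, d̄ = (0.28+0.46)/2 = 0.37, v̄ = (0.62+0.70)/2 = 0.66 → q = 1.52×0.37×0.66 = 0.3712 m³/s
Panel 3-4: Δb = 2.62 m, d̄ = (0.46+0.34)/2 = 0.4, v̄ = (0.70+0.59)/2 = 0.645 → q = 2.62×0.4×0.645 = 0.6760 m³/s
Panel 4-5: Δb = 1.23 m, d̄ = (0.34+0.10)/2 = 0.22, v̄ = (0.59+0.42)/2 = 0.505 → q = 1.23×0.22×0.505 = 0.1367 m³/s
Q = Σ q = 1.287 m³/s

1.29 m³/s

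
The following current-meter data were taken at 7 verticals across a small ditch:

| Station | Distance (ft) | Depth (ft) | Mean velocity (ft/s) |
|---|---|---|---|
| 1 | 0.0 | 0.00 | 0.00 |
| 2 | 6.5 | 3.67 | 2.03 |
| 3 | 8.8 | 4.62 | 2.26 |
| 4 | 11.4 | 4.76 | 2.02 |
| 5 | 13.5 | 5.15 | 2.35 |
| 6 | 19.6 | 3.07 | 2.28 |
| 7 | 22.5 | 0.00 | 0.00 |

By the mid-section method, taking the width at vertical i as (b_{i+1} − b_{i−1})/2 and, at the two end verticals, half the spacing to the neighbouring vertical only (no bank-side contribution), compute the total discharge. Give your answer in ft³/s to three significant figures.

162 ft³/s

w_2 = (8.8 − 0.0)/2 = 4.4 ft; q_2 = 2.03 × 3.67 × 4.4 = 32.78 ft³/s
w_3 = (11.4 − 6.5)/2 = 2.45 ft; q_3 = 2.26 × 4.62 × 2.45 = 25.58 ft³/s
w_4 = (13.5 − 8.8)/2 = 2.35 ft; q_4 = 2.02 × 4.76 × 2.35 = 22.60 ft³/s
w_5 = (19.6 − 11.4)/2 = 4.1 ft; q_5 = 2.35 × 5.15 × 4.1 = 49.62 ft³/s
w_6 = (22.5 − 13.5)/2 = 4.5 ft; q_6 = 2.28 × 3.07 × 4.5 = 31.50 ft³/s
Stations 1, 7 contribute zero (depth or velocity is 0).
Q = Σ qᵢ = 162.1 ft³/s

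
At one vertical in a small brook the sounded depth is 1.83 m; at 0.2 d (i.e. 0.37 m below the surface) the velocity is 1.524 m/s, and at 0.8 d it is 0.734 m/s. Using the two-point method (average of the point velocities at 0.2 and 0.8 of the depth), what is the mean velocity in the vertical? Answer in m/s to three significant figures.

1.13 m/s

v̄ = (1.524 + 0.734) / 2 = 1.129 m/s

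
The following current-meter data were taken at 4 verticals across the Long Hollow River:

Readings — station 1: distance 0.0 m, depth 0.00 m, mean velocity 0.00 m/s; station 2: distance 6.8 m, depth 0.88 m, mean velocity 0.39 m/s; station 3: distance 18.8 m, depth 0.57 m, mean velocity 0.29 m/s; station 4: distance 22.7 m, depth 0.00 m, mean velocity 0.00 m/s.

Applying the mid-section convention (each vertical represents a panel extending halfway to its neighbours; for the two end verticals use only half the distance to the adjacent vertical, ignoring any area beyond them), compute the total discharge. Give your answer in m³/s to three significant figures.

w_2 = (18.8 − 0.0)/2 = 9.4 m; q_2 = 0.39 × 0.88 × 9.4 = 3.226 m³/s
w_3 = (22.7 − 6.8)/2 = 7.95 m; q_3 = 0.29 × 0.57 × 7.95 = 1.314 m³/s
Stations 1, 4 contribute zero (depth or velocity is 0).
Q = Σ qᵢ = 4.540 m³/s

4.54 m³/s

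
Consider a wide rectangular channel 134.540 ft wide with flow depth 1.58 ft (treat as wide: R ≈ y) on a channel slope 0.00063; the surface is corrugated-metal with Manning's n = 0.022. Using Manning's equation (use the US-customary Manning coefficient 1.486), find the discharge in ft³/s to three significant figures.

489 ft³/s

A = b·y = 134.540 × 1.58 = 212.6 ft²
Wide channel: R ≈ y = 1.58 ft
Q = (1.486/n)·A·R^(2/3)·S^(1/2) = (1.486/0.022) × 212.6 × 1.580^(2/3) × 0.00063^(1/2) = 488.9 ft³/s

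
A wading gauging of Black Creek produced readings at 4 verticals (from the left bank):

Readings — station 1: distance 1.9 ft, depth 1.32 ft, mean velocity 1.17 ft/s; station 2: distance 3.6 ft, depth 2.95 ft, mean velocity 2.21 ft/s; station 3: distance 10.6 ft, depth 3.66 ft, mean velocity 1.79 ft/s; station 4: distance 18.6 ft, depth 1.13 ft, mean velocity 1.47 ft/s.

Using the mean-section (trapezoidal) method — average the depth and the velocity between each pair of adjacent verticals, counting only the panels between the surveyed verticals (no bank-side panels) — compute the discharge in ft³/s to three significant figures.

Panel 1-2: Δb = 1.7 ft, d̄ = (1.32+2.95)/2 = 2.135, v̄ = (1.17+2.21)/2 = 1.69 → q = 1.7×2.135×1.69 = 6.134 ft³/s
Panel 2-3: Δb = 7 ft, d̄ = (2.95+3.66)/2 = 3.305, v̄ = (2.21+1.79)/2 = 2 → q = 7×3.305×2 = 46.27 ft³/s
Panel 3-4: Δb = 8 ft, d̄ = (3.66+1.13)/2 = 2.395, v̄ = (1.79+1.47)/2 = 1.63 → q = 8×2.395×1.63 = 31.23 ft³/s
Q = Σ q = 83.63 ft³/s

83.6 ft³/s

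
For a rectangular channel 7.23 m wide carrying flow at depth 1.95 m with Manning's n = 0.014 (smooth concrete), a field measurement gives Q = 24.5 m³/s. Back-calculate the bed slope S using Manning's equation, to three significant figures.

A = b·y = 7.23 × 1.95 = 14.10 m²
P = b + 2y = 7.23 + 2×1.95 = 11.13 m
R = A/P = 14.10/11.13 = 1.267 m
S = (Q·n / (1·A·R^(2/3)))² = (24.5×0.014 / (1×14.10×1.171))² = 0.0004319

0.000432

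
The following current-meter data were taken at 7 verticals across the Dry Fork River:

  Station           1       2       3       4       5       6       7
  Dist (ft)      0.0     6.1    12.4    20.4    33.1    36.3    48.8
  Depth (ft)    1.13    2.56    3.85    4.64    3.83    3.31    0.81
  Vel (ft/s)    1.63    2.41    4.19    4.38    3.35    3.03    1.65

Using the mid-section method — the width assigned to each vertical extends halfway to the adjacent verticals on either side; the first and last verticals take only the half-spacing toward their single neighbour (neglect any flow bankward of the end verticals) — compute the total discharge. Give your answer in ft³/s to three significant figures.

559 ft³/s

w_1 = (6.1 − 0.0)/2 = 3.05 ft; q_1 = 1.63 × 1.13 × 3.05 = 5.618 ft³/s
w_2 = (12.4 − 0.0)/2 = 6.2 ft; q_2 = 2.41 × 2.56 × 6.2 = 38.25 ft³/s
w_3 = (20.4 − 6.1)/2 = 7.15 ft; q_3 = 4.19 × 3.85 × 7.15 = 115.3 ft³/s
w_4 = (33.1 − 12.4)/2 = 10.35 ft; q_4 = 4.38 × 4.64 × 10.35 = 210.3 ft³/s
w_5 = (36.3 − 20.4)/2 = 7.95 ft; q_5 = 3.35 × 3.83 × 7.95 = 102.0 ft³/s
w_6 = (48.8 − 33.1)/2 = 7.85 ft; q_6 = 3.03 × 3.31 × 7.85 = 78.73 ft³/s
w_7 = (48.8 − 36.3)/2 = 6.25 ft; q_7 = 1.65 × 0.81 × 6.25 = 8.353 ft³/s
Q = Σ qᵢ = 558.6 ft³/s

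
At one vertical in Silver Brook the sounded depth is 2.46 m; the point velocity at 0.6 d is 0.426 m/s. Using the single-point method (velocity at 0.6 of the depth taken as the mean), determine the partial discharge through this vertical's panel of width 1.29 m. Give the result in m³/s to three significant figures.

v̄ = v₀.₆ = 0.426 m/s
q = v̄ × d × w = 0.4260 × 2.46 × 1.29 = 1.352 m³/s

1.35 m³/s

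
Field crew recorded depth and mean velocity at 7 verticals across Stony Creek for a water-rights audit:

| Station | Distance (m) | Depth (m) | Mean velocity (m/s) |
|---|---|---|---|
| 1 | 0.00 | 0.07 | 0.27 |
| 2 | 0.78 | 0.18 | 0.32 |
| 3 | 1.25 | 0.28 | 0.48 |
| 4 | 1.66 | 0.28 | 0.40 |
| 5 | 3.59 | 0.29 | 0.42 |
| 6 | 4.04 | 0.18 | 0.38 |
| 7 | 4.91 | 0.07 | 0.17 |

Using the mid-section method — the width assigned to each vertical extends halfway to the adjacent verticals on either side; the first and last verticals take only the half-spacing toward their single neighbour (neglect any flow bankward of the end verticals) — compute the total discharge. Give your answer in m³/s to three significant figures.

w_1 = (0.78 − 0.00)/2 = 0.39 m; q_1 = 0.27 × 0.07 × 0.39 = 0.007371 m³/s
w_2 = (1.25 − 0.00)/2 = 0.625 m; q_2 = 0.32 × 0.18 × 0.625 = 0.03600 m³/s
w_3 = (1.66 − 0.78)/2 = 0.44 m; q_3 = 0.48 × 0.28 × 0.44 = 0.05914 m³/s
w_4 = (3.59 − 1.25)/2 = 1.17 m; q_4 = 0.40 × 0.28 × 1.17 = 0.1310 m³/s
w_5 = (4.04 − 1.66)/2 = 1.19 m; q_5 = 0.42 × 0.29 × 1.19 = 0.1449 m³/s
w_6 = (4.91 − 3.59)/2 = 0.66 m; q_6 = 0.38 × 0.18 × 0.66 = 0.04514 m³/s
w_7 = (4.91 − 4.04)/2 = 0.435 m; q_7 = 0.17 × 0.07 × 0.435 = 0.005177 m³/s
Q = Σ qᵢ = 0.4288 m³/s

0.429 m³/s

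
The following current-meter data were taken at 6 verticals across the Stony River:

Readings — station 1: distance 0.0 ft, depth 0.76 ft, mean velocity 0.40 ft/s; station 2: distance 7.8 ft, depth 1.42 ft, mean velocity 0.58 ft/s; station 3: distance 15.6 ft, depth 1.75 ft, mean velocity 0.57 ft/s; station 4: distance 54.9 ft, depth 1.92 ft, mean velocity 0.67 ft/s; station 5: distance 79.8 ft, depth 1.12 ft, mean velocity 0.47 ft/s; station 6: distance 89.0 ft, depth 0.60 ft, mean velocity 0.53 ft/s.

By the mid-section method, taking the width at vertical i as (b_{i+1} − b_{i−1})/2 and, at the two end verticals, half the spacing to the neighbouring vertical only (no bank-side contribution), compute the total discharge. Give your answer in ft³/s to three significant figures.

w_1 = (7.8 − 0.0)/2 = 3.9 ft; q_1 = 0.40 × 0.76 × 3.9 = 1.186 ft³/s
w_2 = (15.6 − 0.0)/2 = 7.8 ft; q_2 = 0.58 × 1.42 × 7.8 = 6.424 ft³/s
w_3 = (54.9 − 7.8)/2 = 23.55 ft; q_3 = 0.57 × 1.75 × 23.55 = 23.49 ft³/s
w_4 = (79.8 − 15.6)/2 = 32.1 ft; q_4 = 0.67 × 1.92 × 32.1 = 41.29 ft³/s
w_5 = (89.0 − 54.9)/2 = 17.05 ft; q_5 = 0.47 × 1.12 × 17.05 = 8.975 ft³/s
w_6 = (89.0 − 79.8)/2 = 4.6 ft; q_6 = 0.53 × 0.60 × 4.6 = 1.463 ft³/s
Q = Σ qᵢ = 82.83 ft³/s

82.8 ft³/s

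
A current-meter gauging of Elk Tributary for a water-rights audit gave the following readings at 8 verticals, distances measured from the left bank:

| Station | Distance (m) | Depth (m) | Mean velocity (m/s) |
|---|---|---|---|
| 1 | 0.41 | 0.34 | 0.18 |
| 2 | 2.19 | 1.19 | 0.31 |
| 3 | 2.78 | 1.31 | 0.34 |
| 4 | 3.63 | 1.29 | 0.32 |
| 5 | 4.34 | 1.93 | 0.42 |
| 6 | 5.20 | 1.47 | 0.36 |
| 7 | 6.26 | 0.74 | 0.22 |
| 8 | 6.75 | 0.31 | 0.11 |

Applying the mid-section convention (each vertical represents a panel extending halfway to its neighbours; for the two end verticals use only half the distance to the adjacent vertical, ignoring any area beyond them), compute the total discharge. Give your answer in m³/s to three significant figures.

w_1 = (2.19 − 0.41)/2 = 0.89 m; q_1 = 0.18 × 0.34 × 0.89 = 0.05447 m³/s
w_2 = (2.78 − 0.41)/2 = 1.185 m; q_2 = 0.31 × 1.19 × 1.185 = 0.4371 m³/s
w_3 = (3.63 − 2.19)/2 = 0.72 m; q_3 = 0.34 × 1.31 × 0.72 = 0.3207 m³/s
w_4 = (4.34 − 2.78)/2 = 0.78 m; q_4 = 0.32 × 1.29 × 0.78 = 0.3220 m³/s
w_5 = (5.20 − 3.63)/2 = 0.785 m; q_5 = 0.42 × 1.93 × 0.785 = 0.6363 m³/s
w_6 = (6.26 − 4.34)/2 = 0.96 m; q_6 = 0.36 × 1.47 × 0.96 = 0.5080 m³/s
w_7 = (6.75 − 5.20)/2 = 0.775 m; q_7 = 0.22 × 0.74 × 0.775 = 0.1262 m³/s
w_8 = (6.75 − 6.26)/2 = 0.245 m; q_8 = 0.11 × 0.31 × 0.245 = 0.008355 m³/s
Q = Σ qᵢ = 2.413 m³/s

2.41 m³/s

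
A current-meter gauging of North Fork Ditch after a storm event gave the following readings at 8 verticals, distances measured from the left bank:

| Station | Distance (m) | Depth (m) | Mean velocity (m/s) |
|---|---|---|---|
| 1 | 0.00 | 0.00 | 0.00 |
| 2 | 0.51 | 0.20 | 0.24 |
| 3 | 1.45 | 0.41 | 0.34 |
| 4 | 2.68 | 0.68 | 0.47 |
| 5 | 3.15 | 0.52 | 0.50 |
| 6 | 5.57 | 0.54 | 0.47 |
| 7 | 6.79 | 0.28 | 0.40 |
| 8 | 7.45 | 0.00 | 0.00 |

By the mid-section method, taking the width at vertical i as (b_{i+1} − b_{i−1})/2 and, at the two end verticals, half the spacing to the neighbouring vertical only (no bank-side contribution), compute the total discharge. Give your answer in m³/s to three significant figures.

w_2 = (1.45 − 0.00)/2 = 0.725 m; q_2 = 0.24 × 0.20 × 0.725 = 0.03480 m³/s
w_3 = (2.68 − 0.51)/2 = 1.085 m; q_3 = 0.34 × 0.41 × 1.085 = 0.1512 m³/s
w_4 = (3.15 − 1.45)/2 = 0.85 m; q_4 = 0.47 × 0.68 × 0.85 = 0.2717 m³/s
w_5 = (5.57 − 2.68)/2 = 1.445 m; q_5 = 0.50 × 0.52 × 1.445 = 0.3757 m³/s
w_6 = (6.79 − 3.15)/2 = 1.82 m; q_6 = 0.47 × 0.54 × 1.82 = 0.4619 m³/s
w_7 = (7.45 − 5.57)/2 = 0.94 m; q_7 = 0.40 × 0.28 × 0.94 = 0.1053 m³/s
Stations 1, 8 contribute zero (depth or velocity is 0).
Q = Σ qᵢ = 1.401 m³/s

1.40 m³/s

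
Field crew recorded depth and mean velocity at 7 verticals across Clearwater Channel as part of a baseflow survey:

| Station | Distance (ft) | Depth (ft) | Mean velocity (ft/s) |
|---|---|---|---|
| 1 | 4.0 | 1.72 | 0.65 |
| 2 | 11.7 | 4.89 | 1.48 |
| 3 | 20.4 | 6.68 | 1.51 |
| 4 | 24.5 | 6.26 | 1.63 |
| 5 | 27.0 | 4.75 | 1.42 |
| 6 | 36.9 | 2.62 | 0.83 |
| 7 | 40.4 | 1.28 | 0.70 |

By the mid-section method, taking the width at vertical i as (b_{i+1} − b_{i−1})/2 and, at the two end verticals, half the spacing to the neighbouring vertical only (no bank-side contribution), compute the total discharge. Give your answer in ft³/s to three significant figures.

220 ft³/s

w_1 = (11.7 − 4.0)/2 = 3.85 ft; q_1 = 0.65 × 1.72 × 3.85 = 4.304 ft³/s
w_2 = (20.4 − 4.0)/2 = 8.2 ft; q_2 = 1.48 × 4.89 × 8.2 = 59.35 ft³/s
w_3 = (24.5 − 11.7)/2 = 6.4 ft; q_3 = 1.51 × 6.68 × 6.4 = 64.56 ft³/s
w_4 = (27.0 − 20.4)/2 = 3.3 ft; q_4 = 1.63 × 6.26 × 3.3 = 33.67 ft³/s
w_5 = (36.9 − 24.5)/2 = 6.2 ft; q_5 = 1.42 × 4.75 × 6.2 = 41.82 ft³/s
w_6 = (40.4 − 27.0)/2 = 6.7 ft; q_6 = 0.83 × 2.62 × 6.7 = 14.57 ft³/s
w_7 = (40.4 − 36.9)/2 = 1.75 ft; q_7 = 0.70 × 1.28 × 1.75 = 1.568 ft³/s
Q = Σ qᵢ = 219.8 ft³/s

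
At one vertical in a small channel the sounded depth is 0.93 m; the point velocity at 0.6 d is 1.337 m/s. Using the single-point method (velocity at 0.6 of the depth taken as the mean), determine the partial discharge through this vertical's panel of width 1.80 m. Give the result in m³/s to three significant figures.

v̄ = v₀.₆ = 1.337 m/s
q = v̄ × d × w = 1.337 × 0.93 × 1.80 = 2.238 m³/s

2.24 m³/s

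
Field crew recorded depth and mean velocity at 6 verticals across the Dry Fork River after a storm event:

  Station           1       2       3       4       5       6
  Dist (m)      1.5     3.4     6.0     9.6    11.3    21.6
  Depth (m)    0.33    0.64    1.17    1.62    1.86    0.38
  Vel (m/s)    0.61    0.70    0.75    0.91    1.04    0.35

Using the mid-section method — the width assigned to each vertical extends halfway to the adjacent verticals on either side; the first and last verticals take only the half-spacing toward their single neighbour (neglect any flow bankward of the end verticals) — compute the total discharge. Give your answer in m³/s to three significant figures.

20.1 m³/s

w_1 = (3.4 − 1.5)/2 = 0.95 m; q_1 = 0.61 × 0.33 × 0.95 = 0.1912 m³/s
w_2 = (6.0 − 1.5)/2 = 2.25 m; q_2 = 0.70 × 0.64 × 2.25 = 1.008 m³/s
w_3 = (9.6 − 3.4)/2 = 3.1 m; q_3 = 0.75 × 1.17 × 3.1 = 2.720 m³/s
w_4 = (11.3 − 6.0)/2 = 2.65 m; q_4 = 0.91 × 1.62 × 2.65 = 3.907 m³/s
w_5 = (21.6 − 9.6)/2 = 6 m; q_5 = 1.04 × 1.86 × 6 = 11.61 m³/s
w_6 = (21.6 − 11.3)/2 = 5.15 m; q_6 = 0.35 × 0.38 × 5.15 = 0.6850 m³/s
Q = Σ qᵢ = 20.12 m³/s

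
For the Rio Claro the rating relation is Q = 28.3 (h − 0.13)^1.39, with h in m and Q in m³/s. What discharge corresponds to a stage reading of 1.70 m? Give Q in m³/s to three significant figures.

Q = 28.3 × (1.70 − 0.13)^1.39 = 28.3 × 1.57^1.39 = 52.98 m³/s

53.0 m³/s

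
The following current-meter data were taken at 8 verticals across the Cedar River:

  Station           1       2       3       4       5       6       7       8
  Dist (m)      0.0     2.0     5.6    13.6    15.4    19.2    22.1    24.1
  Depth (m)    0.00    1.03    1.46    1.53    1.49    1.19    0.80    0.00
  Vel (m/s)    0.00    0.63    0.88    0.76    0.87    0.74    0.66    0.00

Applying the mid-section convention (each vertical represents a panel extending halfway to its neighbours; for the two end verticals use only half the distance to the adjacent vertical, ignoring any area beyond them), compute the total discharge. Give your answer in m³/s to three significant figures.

22.8 m³/s

w_2 = (5.6 − 0.0)/2 = 2.8 m; q_2 = 0.63 × 1.03 × 2.8 = 1.817 m³/s
w_3 = (13.6 − 2.0)/2 = 5.8 m; q_3 = 0.88 × 1.46 × 5.8 = 7.452 m³/s
w_4 = (15.4 − 5.6)/2 = 4.9 m; q_4 = 0.76 × 1.53 × 4.9 = 5.698 m³/s
w_5 = (19.2 − 13.6)/2 = 2.8 m; q_5 = 0.87 × 1.49 × 2.8 = 3.630 m³/s
w_6 = (22.1 − 15.4)/2 = 3.35 m; q_6 = 0.74 × 1.19 × 3.35 = 2.950 m³/s
w_7 = (24.1 − 19.2)/2 = 2.45 m; q_7 = 0.66 × 0.80 × 2.45 = 1.294 m³/s
Stations 1, 8 contribute zero (depth or velocity is 0).
Q = Σ qᵢ = 22.84 m³/s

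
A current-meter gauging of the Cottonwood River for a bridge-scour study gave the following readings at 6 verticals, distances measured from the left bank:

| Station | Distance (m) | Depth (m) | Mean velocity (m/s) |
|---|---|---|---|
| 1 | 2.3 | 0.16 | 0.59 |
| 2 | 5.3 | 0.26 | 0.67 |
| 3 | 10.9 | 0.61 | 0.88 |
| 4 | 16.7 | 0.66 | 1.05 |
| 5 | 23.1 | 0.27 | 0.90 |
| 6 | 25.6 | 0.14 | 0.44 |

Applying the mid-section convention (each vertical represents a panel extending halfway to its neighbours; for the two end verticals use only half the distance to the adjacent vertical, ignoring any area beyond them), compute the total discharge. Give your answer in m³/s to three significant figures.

w_1 = (5.3 − 2.3)/2 = 1.5 m; q_1 = 0.59 × 0.16 × 1.5 = 0.1416 m³/s
w_2 = (10.9 − 2.3)/2 = 4.3 m; q_2 = 0.67 × 0.26 × 4.3 = 0.7491 m³/s
w_3 = (16.7 − 5.3)/2 = 5.7 m; q_3 = 0.88 × 0.61 × 5.7 = 3.060 m³/s
w_4 = (23.1 − 10.9)/2 = 6.1 m; q_4 = 1.05 × 0.66 × 6.1 = 4.227 m³/s
w_5 = (25.6 − 16.7)/2 = 4.45 m; q_5 = 0.90 × 0.27 × 4.45 = 1.081 m³/s
w_6 = (25.6 − 23.1)/2 = 1.25 m; q_6 = 0.44 × 0.14 × 1.25 = 0.07700 m³/s
Q = Σ qᵢ = 9.336 m³/s

9.34 m³/s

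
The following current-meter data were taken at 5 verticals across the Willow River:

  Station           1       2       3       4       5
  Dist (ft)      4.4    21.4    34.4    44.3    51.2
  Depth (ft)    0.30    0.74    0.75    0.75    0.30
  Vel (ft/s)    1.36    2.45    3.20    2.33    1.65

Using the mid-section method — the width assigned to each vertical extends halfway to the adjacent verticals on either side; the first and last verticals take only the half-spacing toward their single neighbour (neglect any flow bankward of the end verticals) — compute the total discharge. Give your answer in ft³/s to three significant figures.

w_1 = (21.4 − 4.4)/2 = 8.5 ft; q_1 = 1.36 × 0.30 × 8.5 = 3.468 ft³/s
w_2 = (34.4 − 4.4)/2 = 15 ft; q_2 = 2.45 × 0.74 × 15 = 27.20 ft³/s
w_3 = (44.3 − 21.4)/2 = 11.45 ft; q_3 = 3.20 × 0.75 × 11.45 = 27.48 ft³/s
w_4 = (51.2 − 34.4)/2 = 8.4 ft; q_4 = 2.33 × 0.75 × 8.4 = 14.68 ft³/s
w_5 = (51.2 − 44.3)/2 = 3.45 ft; q_5 = 1.65 × 0.30 × 3.45 = 1.708 ft³/s
Q = Σ qᵢ = 74.53 ft³/s

74.5 ft³/s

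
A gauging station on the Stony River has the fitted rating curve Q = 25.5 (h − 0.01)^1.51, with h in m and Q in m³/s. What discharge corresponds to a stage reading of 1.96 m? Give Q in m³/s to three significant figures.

Q = 25.5 × (1.96 − 0.01)^1.51 = 25.5 × 1.95^1.51 = 69.90 m³/s

69.9 m³/s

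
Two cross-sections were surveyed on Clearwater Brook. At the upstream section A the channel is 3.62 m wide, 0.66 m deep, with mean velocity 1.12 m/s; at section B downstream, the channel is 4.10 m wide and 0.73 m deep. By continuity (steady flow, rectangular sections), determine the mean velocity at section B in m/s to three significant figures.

0.894 m/s

Q = A₁V₁ = (3.62×0.66) × 1.12 = 2.676 m³/s
A₂ = 4.10 × 0.73 = 2.993 m²
V₂ = Q/A₂ = 2.676/2.993 = 0.8941 m/s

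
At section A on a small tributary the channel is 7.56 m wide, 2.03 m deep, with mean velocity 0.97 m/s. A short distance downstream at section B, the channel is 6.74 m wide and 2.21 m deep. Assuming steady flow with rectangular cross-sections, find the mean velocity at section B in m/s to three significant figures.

Q = A₁V₁ = (7.56×2.03) × 0.97 = 14.89 m³/s
A₂ = 6.74 × 2.21 = 14.90 m²
V₂ = Q/A₂ = 14.89/14.90 = 0.9994 m/s

0.999 m/s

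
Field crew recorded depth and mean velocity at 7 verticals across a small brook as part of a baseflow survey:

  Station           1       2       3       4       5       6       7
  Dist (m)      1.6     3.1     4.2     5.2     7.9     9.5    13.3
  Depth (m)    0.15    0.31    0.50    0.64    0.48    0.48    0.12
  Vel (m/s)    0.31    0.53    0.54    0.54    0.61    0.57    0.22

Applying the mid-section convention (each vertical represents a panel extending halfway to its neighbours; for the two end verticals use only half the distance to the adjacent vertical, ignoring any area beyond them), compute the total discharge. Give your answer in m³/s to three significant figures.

2.59 m³/s

w_1 = (3.1 − 1.6)/2 = 0.75 m; q_1 = 0.31 × 0.15 × 0.75 = 0.03488 m³/s
w_2 = (4.2 − 1.6)/2 = 1.3 m; q_2 = 0.53 × 0.31 × 1.3 = 0.2136 m³/s
w_3 = (5.2 − 3.1)/2 = 1.05 m; q_3 = 0.54 × 0.50 × 1.05 = 0.2835 m³/s
w_4 = (7.9 − 4.2)/2 = 1.85 m; q_4 = 0.54 × 0.64 × 1.85 = 0.6394 m³/s
w_5 = (9.5 − 5.2)/2 = 2.15 m; q_5 = 0.61 × 0.48 × 2.15 = 0.6295 m³/s
w_6 = (13.3 − 7.9)/2 = 2.7 m; q_6 = 0.57 × 0.48 × 2.7 = 0.7387 m³/s
w_7 = (13.3 − 9.5)/2 = 1.9 m; q_7 = 0.22 × 0.12 × 1.9 = 0.05016 m³/s
Q = Σ qᵢ = 2.590 m³/s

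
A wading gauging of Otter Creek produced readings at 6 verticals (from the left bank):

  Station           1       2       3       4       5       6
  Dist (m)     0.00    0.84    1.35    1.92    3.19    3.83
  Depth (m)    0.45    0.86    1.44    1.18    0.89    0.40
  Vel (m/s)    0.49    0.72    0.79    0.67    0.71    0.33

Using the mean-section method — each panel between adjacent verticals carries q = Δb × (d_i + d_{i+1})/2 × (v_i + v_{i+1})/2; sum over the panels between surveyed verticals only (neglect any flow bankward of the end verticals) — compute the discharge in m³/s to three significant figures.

Panel 1-2: Δb = 0.84 m, d̄ = (0.45+0.86)/2 = 0.655, v̄ = (0.49+0.72)/2 = 0.605 → q = 0.84×0.655×0.605 = 0.3329 m³/s
Panel 2-3: Δb = 0.51 m, d̄ = (0.86+1.44)/2 = 1.15, v̄ = (0.72+0.79)/2 = 0.755 → q = 0.51×1.15×0.755 = 0.4428 m³/s
Panel 3-4: Δb = 0.57 m, d̄ = (1.44+1.18)/2 = 1.31, v̄ = (0.79+0.67)/2 = 0.73 → q = 0.57×1.31×0.73 = 0.5451 m³/s
Panel 4-5: Δb = 1.27 m, d̄ = (1.18+0.89)/2 = 1.035, v̄ = (0.67+0.71)/2 = 0.69 → q = 1.27×1.035×0.69 = 0.9070 m³/s
Panel 5-6: Δb = 0.64 m, d̄ = (0.89+0.40)/2 = 0.645, v̄ = (0.71+0.33)/2 = 0.52 → q = 0.64×0.645×0.52 = 0.2147 m³/s
Q = Σ q = 2.442 m³/s

2.44 m³/s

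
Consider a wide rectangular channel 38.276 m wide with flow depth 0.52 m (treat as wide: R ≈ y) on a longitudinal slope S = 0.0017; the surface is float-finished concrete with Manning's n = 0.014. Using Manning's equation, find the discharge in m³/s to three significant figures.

A = b·y = 38.276 × 0.52 = 19.90 m²
Wide channel: R ≈ y = 0.52 m
Q = (1/n)·A·R^(2/3)·S^(1/2) = (1/0.014) × 19.90 × 0.5200^(2/3) × 0.0017^(1/2) = 37.90 m³/s

37.9 m³/s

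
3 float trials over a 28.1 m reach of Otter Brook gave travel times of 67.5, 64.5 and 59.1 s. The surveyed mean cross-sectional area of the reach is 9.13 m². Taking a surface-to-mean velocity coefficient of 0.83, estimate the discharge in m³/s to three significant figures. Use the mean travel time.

3.34 m³/s

t̄ = (67.5 + 64.5 + 59.1) / 3 = 63.7 s
v_surface = L / t̄ = 28.1 / 63.7 = 0.4411 m/s
v_mean = 0.83 × 0.4411 = 0.3661 m/s
Q = A × v_mean = 9.13 × 0.3661 = 3.343 m³/s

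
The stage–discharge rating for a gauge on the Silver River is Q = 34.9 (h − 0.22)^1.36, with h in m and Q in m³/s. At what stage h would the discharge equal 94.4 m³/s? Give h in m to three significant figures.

h − h₀ = (Q/C)^(1/b) = (94.4/34.9)^(1/1.36) = 2.079 m
h = 0.22 + 2.079 = 2.299 m

2.30 m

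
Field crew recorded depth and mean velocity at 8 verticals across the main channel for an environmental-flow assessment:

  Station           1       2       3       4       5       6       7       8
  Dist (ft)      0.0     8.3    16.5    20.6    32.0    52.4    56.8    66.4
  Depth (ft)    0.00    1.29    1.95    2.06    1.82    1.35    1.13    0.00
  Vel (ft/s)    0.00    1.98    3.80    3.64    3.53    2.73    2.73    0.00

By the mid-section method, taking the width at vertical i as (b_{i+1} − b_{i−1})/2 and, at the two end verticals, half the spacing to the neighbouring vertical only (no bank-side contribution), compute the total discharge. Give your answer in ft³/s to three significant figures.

w_2 = (16.5 − 0.0)/2 = 8.25 ft; q_2 = 1.98 × 1.29 × 8.25 = 21.07 ft³/s
w_3 = (20.6 − 8.3)/2 = 6.15 ft; q_3 = 3.80 × 1.95 × 6.15 = 45.57 ft³/s
w_4 = (32.0 − 16.5)/2 = 7.75 ft; q_4 = 3.64 × 2.06 × 7.75 = 58.11 ft³/s
w_5 = (52.4 − 20.6)/2 = 15.9 ft; q_5 = 3.53 × 1.82 × 15.9 = 102.2 ft³/s
w_6 = (56.8 − 32.0)/2 = 12.4 ft; q_6 = 2.73 × 1.35 × 12.4 = 45.70 ft³/s
w_7 = (66.4 − 52.4)/2 = 7 ft; q_7 = 2.73 × 1.13 × 7 = 21.59 ft³/s
Stations 1, 8 contribute zero (depth or velocity is 0).
Q = Σ qᵢ = 294.2 ft³/s

294 ft³/s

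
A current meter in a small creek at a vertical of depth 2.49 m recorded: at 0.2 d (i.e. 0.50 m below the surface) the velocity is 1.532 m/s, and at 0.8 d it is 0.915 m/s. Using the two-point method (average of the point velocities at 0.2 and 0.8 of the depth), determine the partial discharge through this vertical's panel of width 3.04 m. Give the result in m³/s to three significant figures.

v̄ = (1.532 + 0.915) / 2 = 1.224 m/s
q = v̄ × d × w = 1.224 × 2.49 × 3.04 = 9.261 m³/s

9.26 m³/s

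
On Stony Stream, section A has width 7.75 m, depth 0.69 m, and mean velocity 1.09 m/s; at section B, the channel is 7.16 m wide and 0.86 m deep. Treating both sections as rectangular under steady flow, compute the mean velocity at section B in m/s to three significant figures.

0.947 m/s

Q = A₁V₁ = (7.75×0.69) × 1.09 = 5.829 m³/s
A₂ = 7.16 × 0.86 = 6.158 m²
V₂ = Q/A₂ = 5.829/6.158 = 0.9466 m/s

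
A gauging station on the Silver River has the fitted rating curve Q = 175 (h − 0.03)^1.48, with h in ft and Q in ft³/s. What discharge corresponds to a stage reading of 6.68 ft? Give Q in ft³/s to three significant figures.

2890 ft³/s

Q = 175 × (6.68 − 0.03)^1.48 = 175 × 6.65^1.48 = 2889 ft³/s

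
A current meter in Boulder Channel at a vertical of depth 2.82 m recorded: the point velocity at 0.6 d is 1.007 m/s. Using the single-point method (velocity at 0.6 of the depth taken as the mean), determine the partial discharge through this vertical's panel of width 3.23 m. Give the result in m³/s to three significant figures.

9.17 m³/s

v̄ = v₀.₆ = 1.007 m/s
q = v̄ × d × w = 1.007 × 2.82 × 3.23 = 9.172 m³/s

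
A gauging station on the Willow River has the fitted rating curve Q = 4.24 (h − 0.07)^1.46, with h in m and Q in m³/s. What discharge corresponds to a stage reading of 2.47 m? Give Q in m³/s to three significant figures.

15.2 m³/s

Q = 4.24 × (2.47 − 0.07)^1.46 = 4.24 × 2.4^1.46 = 15.22 m³/s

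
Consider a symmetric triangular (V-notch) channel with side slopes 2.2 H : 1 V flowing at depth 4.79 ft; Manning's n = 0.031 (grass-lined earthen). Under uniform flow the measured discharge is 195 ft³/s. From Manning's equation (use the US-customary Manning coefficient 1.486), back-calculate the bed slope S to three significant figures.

A = z·y² = 2.2×4.79² = 50.48 ft²
P = 2y√(1+z²) = 2×4.79×√(1+2.2²) = 23.15 ft
R = A/P = 50.48/23.15 = 2.180 ft
S = (Q·n / (1.486·A·R^(2/3)))² = (195×0.031 / (1.486×50.48×1.681))² = 0.002297

0.00230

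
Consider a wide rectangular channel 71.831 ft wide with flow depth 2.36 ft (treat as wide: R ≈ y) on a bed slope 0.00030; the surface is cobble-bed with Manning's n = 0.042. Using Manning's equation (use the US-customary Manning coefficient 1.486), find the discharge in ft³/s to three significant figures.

184 ft³/s

A = b·y = 71.831 × 2.36 = 169.5 ft²
Wide channel: R ≈ y = 2.36 ft
Q = (1.486/n)·A·R^(2/3)·S^(1/2) = (1.486/0.042) × 169.5 × 2.360^(2/3) × 0.00030^(1/2) = 184.1 ft³/s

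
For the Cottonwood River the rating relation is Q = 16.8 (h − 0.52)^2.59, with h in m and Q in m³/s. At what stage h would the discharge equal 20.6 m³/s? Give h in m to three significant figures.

1.60 m

h − h₀ = (Q/C)^(1/b) = (20.6/16.8)^(1/2.59) = 1.082 m
h = 0.52 + 1.082 = 1.602 m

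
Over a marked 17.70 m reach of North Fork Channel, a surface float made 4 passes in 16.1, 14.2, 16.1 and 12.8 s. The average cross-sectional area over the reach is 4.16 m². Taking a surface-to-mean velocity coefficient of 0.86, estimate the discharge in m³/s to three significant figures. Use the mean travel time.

4.28 m³/s

t̄ = (16.1 + 14.2 + 16.1 + 12.8) / 4 = 14.8 s
v_surface = L / t̄ = 17.70 / 14.8 = 1.196 m/s
v_mean = 0.86 × 1.196 = 1.029 m/s
Q = A × v_mean = 4.16 × 1.029 = 4.279 m³/s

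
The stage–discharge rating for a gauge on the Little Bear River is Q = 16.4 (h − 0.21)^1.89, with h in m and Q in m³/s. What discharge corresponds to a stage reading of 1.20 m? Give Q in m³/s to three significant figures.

Q = 16.4 × (1.20 − 0.21)^1.89 = 16.4 × 0.99^1.89 = 16.09 m³/s

16.1 m³/s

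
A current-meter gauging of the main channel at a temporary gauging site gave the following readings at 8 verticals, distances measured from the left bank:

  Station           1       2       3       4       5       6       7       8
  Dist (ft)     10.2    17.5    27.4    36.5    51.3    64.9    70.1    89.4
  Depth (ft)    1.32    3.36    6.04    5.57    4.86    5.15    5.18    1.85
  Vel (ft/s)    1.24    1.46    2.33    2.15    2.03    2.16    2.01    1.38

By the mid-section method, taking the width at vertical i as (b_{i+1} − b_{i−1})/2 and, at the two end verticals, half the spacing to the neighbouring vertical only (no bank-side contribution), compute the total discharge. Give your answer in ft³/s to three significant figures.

w_1 = (17.5 − 10.2)/2 = 3.65 ft; q_1 = 1.24 × 1.32 × 3.65 = 5.974 ft³/s
w_2 = (27.4 − 10.2)/2 = 8.6 ft; q_2 = 1.46 × 3.36 × 8.6 = 42.19 ft³/s
w_3 = (36.5 − 17.5)/2 = 9.5 ft; q_3 = 2.33 × 6.04 × 9.5 = 133.7 ft³/s
w_4 = (51.3 − 27.4)/2 = 11.95 ft; q_4 = 2.15 × 5.57 × 11.95 = 143.1 ft³/s
w_5 = (64.9 − 36.5)/2 = 14.2 ft; q_5 = 2.03 × 4.86 × 14.2 = 140.1 ft³/s
w_6 = (70.1 − 51.3)/2 = 9.4 ft; q_6 = 2.16 × 5.15 × 9.4 = 104.6 ft³/s
w_7 = (89.4 − 64.9)/2 = 12.25 ft; q_7 = 2.01 × 5.18 × 12.25 = 127.5 ft³/s
w_8 = (89.4 − 70.1)/2 = 9.65 ft; q_8 = 1.38 × 1.85 × 9.65 = 24.64 ft³/s
Q = Σ qᵢ = 721.8 ft³/s

722 ft³/s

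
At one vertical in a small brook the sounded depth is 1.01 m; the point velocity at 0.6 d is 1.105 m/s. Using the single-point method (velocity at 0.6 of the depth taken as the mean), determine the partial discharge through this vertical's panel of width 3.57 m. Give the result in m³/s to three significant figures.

v̄ = v₀.₆ = 1.105 m/s
q = v̄ × d × w = 1.105 × 1.01 × 3.57 = 3.984 m³/s

3.98 m³/s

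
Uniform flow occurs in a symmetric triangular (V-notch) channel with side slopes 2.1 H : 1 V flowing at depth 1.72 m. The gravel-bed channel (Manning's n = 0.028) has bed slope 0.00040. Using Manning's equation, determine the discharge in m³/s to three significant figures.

A = z·y² = 2.1×1.72² = 6.213 m²
P = 2y√(1+z²) = 2×1.72×√(1+2.1²) = 8.001 m
R = A/P = 6.213/8.001 = 0.7765 m
Q = (1/n)·A·R^(2/3)·S^(1/2) = (1/0.028) × 6.213 × 0.7765^(2/3) × 0.00040^(1/2) = 3.749 m³/s

3.75 m³/s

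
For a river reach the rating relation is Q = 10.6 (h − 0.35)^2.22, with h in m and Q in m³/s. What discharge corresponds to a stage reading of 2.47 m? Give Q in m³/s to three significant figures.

Q = 10.6 × (2.47 − 0.35)^2.22 = 10.6 × 2.12^2.22 = 56.20 m³/s

56.2 m³/s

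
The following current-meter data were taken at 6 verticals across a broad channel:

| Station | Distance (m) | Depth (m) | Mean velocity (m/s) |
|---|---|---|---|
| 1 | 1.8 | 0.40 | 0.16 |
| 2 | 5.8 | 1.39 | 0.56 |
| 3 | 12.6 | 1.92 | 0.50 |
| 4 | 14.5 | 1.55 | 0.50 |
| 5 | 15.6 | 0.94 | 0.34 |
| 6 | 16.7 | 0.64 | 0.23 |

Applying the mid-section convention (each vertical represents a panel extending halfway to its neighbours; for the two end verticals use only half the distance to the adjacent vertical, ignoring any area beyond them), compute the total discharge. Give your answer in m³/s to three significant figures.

w_1 = (5.8 − 1.8)/2 = 2 m; q_1 = 0.16 × 0.40 × 2 = 0.1280 m³/s
w_2 = (12.6 − 1.8)/2 = 5.4 m; q_2 = 0.56 × 1.39 × 5.4 = 4.203 m³/s
w_3 = (14.5 − 5.8)/2 = 4.35 m; q_3 = 0.50 × 1.92 × 4.35 = 4.176 m³/s
w_4 = (15.6 − 12.6)/2 = 1.5 m; q_4 = 0.50 × 1.55 × 1.5 = 1.163 m³/s
w_5 = (16.7 − 14.5)/2 = 1.1 m; q_5 = 0.34 × 0.94 × 1.1 = 0.3516 m³/s
w_6 = (16.7 − 15.6)/2 = 0.55 m; q_6 = 0.23 × 0.64 × 0.55 = 0.08096 m³/s
Q = Σ qᵢ = 10.10 m³/s

10.1 m³/s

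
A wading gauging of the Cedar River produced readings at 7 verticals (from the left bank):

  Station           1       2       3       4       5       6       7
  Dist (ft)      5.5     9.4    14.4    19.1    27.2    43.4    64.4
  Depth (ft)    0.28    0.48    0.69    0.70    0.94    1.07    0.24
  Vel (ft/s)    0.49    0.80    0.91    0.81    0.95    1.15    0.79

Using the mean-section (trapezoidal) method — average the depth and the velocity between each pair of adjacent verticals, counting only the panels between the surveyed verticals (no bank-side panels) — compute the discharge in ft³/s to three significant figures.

Panel 1-2: Δb = 3.9 ft, d̄ = (0.28+0.48)/2 = 0.38, v̄ = (0.49+0.80)/2 = 0.645 → q = 3.9×0.38×0.645 = 0.9559 ft³/s
Panel 2-3: Δb = 5 ft, d̄ = (0.48+0.69)/2 = 0.585, v̄ = (0.80+0.91)/2 = 0.855 → q = 5×0.585×0.855 = 2.501 ft³/s
Panel 3-4: Δb = 4.7 ft, d̄ = (0.69+0.70)/2 = 0.695, v̄ = (0.91+0.81)/2 = 0.86 → q = 4.7×0.695×0.86 = 2.809 ft³/s
Panel 4-5: Δb = 8.1 ft, d̄ = (0.70+0.94)/2 = 0.82, v̄ = (0.81+0.95)/2 = 0.88 → q = 8.1×0.82×0.88 = 5.845 ft³/s
Panel 5-6: Δb = 16.2 ft, d̄ = (0.94+1.07)/2 = 1.005, v̄ = (0.95+1.15)/2 = 1.05 → q = 16.2×1.005×1.05 = 17.10 ft³/s
Panel 6-7: Δb = 21 ft, d̄ = (1.07+0.24)/2 = 0.655, v̄ = (1.15+0.79)/2 = 0.97 → q = 21×0.655×0.97 = 13.34 ft³/s
Q = Σ q = 42.55 ft³/s

42.5 ft³/s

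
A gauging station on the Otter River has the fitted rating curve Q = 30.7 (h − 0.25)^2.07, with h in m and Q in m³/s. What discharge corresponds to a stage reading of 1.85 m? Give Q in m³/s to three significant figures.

81.2 m³/s

Q = 30.7 × (1.85 − 0.25)^2.07 = 30.7 × 1.6^2.07 = 81.22 m³/s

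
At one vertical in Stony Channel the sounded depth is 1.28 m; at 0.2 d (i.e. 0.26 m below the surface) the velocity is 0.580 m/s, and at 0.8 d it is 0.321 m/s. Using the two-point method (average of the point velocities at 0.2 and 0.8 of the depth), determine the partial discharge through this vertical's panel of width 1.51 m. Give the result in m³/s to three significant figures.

v̄ = (0.580 + 0.321) / 2 = 0.4505 m/s
q = v̄ × d × w = 0.4505 × 1.28 × 1.51 = 0.8707 m³/s

0.871 m³/s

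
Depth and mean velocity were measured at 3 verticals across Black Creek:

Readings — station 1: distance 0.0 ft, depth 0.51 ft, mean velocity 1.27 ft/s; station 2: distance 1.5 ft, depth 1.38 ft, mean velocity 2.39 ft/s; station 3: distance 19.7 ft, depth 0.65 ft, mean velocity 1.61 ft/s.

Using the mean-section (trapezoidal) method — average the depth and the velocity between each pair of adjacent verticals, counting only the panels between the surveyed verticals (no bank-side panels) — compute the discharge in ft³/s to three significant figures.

39.5 ft³/s

Panel 1-2: Δb = 1.5 ft, d̄ = (0.51+1.38)/2 = 0.945, v̄ = (1.27+2.39)/2 = 1.83 → q = 1.5×0.945×1.83 = 2.594 ft³/s
Panel 2-3: Δb = 18.2 ft, d̄ = (1.38+0.65)/2 = 1.015, v̄ = (2.39+1.61)/2 = 2 → q = 18.2×1.015×2 = 36.95 ft³/s
Q = Σ q = 39.54 ft³/s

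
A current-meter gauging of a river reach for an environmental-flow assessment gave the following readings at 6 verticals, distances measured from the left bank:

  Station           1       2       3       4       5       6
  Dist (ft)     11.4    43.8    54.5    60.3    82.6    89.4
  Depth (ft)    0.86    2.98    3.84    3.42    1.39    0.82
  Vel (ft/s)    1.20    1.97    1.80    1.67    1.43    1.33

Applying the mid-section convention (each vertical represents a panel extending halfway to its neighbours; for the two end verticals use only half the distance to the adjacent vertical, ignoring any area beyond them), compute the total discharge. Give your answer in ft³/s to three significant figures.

313 ft³/s

w_1 = (43.8 − 11.4)/2 = 16.2 ft; q_1 = 1.20 × 0.86 × 16.2 = 16.72 ft³/s
w_2 = (54.5 − 11.4)/2 = 21.55 ft; q_2 = 1.97 × 2.98 × 21.55 = 126.5 ft³/s
w_3 = (60.3 − 43.8)/2 = 8.25 ft; q_3 = 1.80 × 3.84 × 8.25 = 57.02 ft³/s
w_4 = (82.6 − 54.5)/2 = 14.05 ft; q_4 = 1.67 × 3.42 × 14.05 = 80.25 ft³/s
w_5 = (89.4 − 60.3)/2 = 14.55 ft; q_5 = 1.43 × 1.39 × 14.55 = 28.92 ft³/s
w_6 = (89.4 − 82.6)/2 = 3.4 ft; q_6 = 1.33 × 0.82 × 3.4 = 3.708 ft³/s
Q = Σ qᵢ = 313.1 ft³/s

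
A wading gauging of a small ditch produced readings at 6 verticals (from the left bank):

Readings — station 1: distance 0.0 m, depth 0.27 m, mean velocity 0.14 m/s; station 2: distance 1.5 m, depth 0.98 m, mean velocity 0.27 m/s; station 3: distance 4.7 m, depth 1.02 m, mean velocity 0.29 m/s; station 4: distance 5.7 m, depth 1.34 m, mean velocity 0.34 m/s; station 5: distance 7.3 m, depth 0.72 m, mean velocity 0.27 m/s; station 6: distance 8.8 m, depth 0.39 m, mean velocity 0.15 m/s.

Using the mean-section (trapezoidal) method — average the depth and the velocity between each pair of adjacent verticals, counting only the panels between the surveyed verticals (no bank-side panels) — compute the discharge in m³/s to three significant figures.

Panel 1-2: Δb = 1.5 m, d̄ = (0.27+0.98)/2 = 0.625, v̄ = (0.14+0.27)/2 = 0.205 → q = 1.5×0.625×0.205 = 0.1922 m³/s
Panel 2-3: Δb = 3.2 m, d̄ = (0.98+1.02)/2 = 1, v̄ = (0.27+0.29)/2 = 0.28 → q = 3.2×1×0.28 = 0.8960 m³/s
Panel 3-4: Δb = 1 m, d̄ = (1.02+1.34)/2 = 1.18, v̄ = (0.29+0.34)/2 = 0.315 → q = 1×1.18×0.315 = 0.3717 m³/s
Panel 4-5: Δb = 1.6 m, d̄ = (1.34+0.72)/2 = 1.03, v̄ = (0.34+0.27)/2 = 0.305 → q = 1.6×1.03×0.305 = 0.5026 m³/s
Panel 5-6: Δb = 1.5 m, d̄ = (0.72+0.39)/2 = 0.555, v̄ = (0.27+0.15)/2 = 0.21 → q = 1.5×0.555×0.21 = 0.1748 m³/s
Q = Σ q = 2.137 m³/s

2.14 m³/s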